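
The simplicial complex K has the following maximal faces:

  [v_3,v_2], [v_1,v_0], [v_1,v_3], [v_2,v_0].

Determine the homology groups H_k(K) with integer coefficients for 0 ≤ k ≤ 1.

Take the total order v_0 < v_1 < v_2 < v_3 on the vertex set. Then K (dimension 1) consists of the simplices:

  0-simplices (4): [v_0], [v_1], [v_2], [v_3]
  1-simplices (4): [v_0,v_1], [v_0,v_2], [v_1,v_3], [v_2,v_3]

Hence C_0 ≅ Z^4, C_1 ≅ Z^4.

The boundary map ∂_1: C_1 → C_0 maps an edge to its endpoints' difference, ∂[p,q] = q − p. For instance
  ∂[v_0,v_2] = [v_2] − [v_0].
This gives a 4×4 integer matrix of rank 3; reducing to Smith normal form yields diagonal entries (1,1,1).

Computing H_k = (kernel of ∂_k) / (image of ∂_{k+1}):

  H_0: rank C_0 − rank ∂_1 = 4 − 3 = 1, and the invariant factors of ∂_1 are all 1, so H_0 = Z.
  H_1: rank ker ∂_1 − rank ∂_2 = (4 − 3) − 0 = 1, and there is no ∂_2, so H_1 = Z.

H_0 ≅ Z,  H_1 ≅ Z.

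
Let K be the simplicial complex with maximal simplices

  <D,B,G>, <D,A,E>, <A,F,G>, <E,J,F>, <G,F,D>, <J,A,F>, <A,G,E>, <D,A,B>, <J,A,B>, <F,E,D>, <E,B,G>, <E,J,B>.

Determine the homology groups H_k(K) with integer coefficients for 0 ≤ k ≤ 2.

K has 7 vertices, 18 edges, 12 triangles.
rank ∂_0 = 0, rank ∂_1 = 6 ⇒ b_0 = 7 − 0 − 6 = 1; all invariant factors of ∂_1 are 1 so no torsion. So H_0 ≅ Z.
rank ∂_1 = 6, rank ∂_2 = 12 ⇒ b_1 = 18 − 6 − 12 = 0; ∂_2 has invariant factor(s) [2] giving torsion. So H_1 ≅ Z/2Z.
rank ∂_2 = 12, rank ∂_3 = 0 ⇒ b_2 = 12 − 12 − 0 = 0. So H_2 ≅ 0.

H_0 = Z,  H_1 = Z/2Z,  H_2 = 0.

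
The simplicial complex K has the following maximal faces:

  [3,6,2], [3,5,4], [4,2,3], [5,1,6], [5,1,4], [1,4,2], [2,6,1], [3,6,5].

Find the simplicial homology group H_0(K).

H_0 ≅ Z.

Take the total order 1 < 2 < 3 < 4 < 5 < 6 on the vertex set. Then K (dimension 2) consists of the simplices:

  0-simplices (6): [1], [2], [3], [4], [5], [6]
  1-simplices (12): [1,2], [1,4], [1,5], [1,6], [2,3], [2,4], [2,6], [3,4], [3,5], [3,6], [4,5], [5,6]
  2-simplices (8): [1,2,4], [1,2,6], [1,4,5], [1,5,6], [2,3,4], [2,3,6], [3,4,5], [3,5,6]

so the chain groups are C_0 ≅ Z^6, C_1 ≅ Z^12, C_2 ≅ Z^8.

∂_1: C_1 → C_0 sends each edge [p,q] (with p < q) to q − p. For instance
  ∂[1,4] = [4] − [1].
The 6×12 boundary matrix has rank 5 and Smith normal form diag(1,1,1,1,1).

Boundary ∂_2: C_2 → C_1 sends each 2-simplex [p,q,r] to [q,r] − [p,r] + [p,q]. For instance
  ∂[1,2,6] = [2,6] − [1,6] + [1,2],
  ∂[1,4,5] = [4,5] − [1,5] + [1,4].
This gives a 12×8 integer matrix of rank 7; reducing to Smith normal form yields diagonal entries (1,1,1,1,1,1,1).

From H_k ≅ ker(∂_k) / im(∂_{k+1}) we obtain:

  H_0: rank C_0 − rank ∂_1 = 6 − 5 = 1, and the invariant factors of ∂_1 are all 1, so H_0 = Z.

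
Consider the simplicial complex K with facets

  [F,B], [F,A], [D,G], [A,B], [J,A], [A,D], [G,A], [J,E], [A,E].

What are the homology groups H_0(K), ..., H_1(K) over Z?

We work with the vertex ordering A < B < D < E < F < G < J. The simplices of K, each written with vertices in increasing order, are:

  0-simplices (7): A, B, D, E, F, G, J
  1-simplices (9): AB, AD, AE, AF, AG, AJ, BF, DG, EJ

so the chain groups are C_0 ≅ Z^7, C_1 ≅ Z^9.

Boundary ∂_1: C_1 → C_0 maps an edge to its endpoints' difference, ∂[p,q] = q − p. For instance
  ∂AB = B − A.
The resulting 7×9 matrix has rank 6, and its Smith normal form has invariant factors (1,1,1,1,1,1).

From H_k ≅ ker(∂_k) / im(∂_{k+1}) we obtain:

  H_0: rank C_0 − rank ∂_1 = 7 − 6 = 1, and the invariant factors of ∂_1 are all 1, so H_0 ≅ Z.
  H_1: rank ker ∂_1 − rank ∂_2 = (9 − 6) − 0 = 3, and there is no ∂_2, so H_1 ≅ Z^3.

As a check, the Euler characteristic is 7 − 9 = -2, which agrees with 1 − 3 = -2.

H_0 ≅ Z,  H_1 ≅ Z^3.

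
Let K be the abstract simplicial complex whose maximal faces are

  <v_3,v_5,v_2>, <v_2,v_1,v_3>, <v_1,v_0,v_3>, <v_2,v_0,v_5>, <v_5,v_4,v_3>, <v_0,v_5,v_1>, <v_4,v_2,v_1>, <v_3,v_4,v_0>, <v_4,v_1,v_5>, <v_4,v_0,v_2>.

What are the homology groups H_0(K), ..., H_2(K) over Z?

H_0 ≅ Z,  H_1 ≅ Z/2,  H_2 = 0.

Take the total order v_0 < v_1 < v_2 < v_3 < v_4 < v_5 on the vertex set. Then K (dimension 2) consists of the simplices:

  0-simplices (6): [v_0], [v_1], [v_2], [v_3], [v_4], [v_5]
  1-simplices (15): (15 of them)
  2-simplices (10): [v_0,v_1,v_3], [v_0,v_1,v_5], [v_0,v_2,v_4], [v_0,v_2,v_5], [v_0,v_3,v_4], [v_1,v_2,v_3], [v_1,v_2,v_4], [v_1,v_4,v_5], [v_2,v_3,v_5], [v_3,v_4,v_5]

so the chain groups are C_0 ≅ Z^6, C_1 ≅ Z^15, C_2 ≅ Z^10.

∂_1: C_1 → C_0 sends each edge [p,q] (with p < q) to q − p. For instance
  ∂[v_3,v_4] = [v_4] − [v_3].
The resulting 6×15 matrix has rank 5, and its Smith normal form has invariant factors (1,1,1,1,1).

∂_2: C_2 → C_1 acts by ∂[p,q,r] = [q,r] − [p,r] + [p,q]. For instance
  ∂[v_3,v_4,v_5] = [v_4,v_5] − [v_3,v_5] + [v_3,v_4],
  ∂[v_0,v_2,v_4] = [v_2,v_4] − [v_0,v_4] + [v_0,v_2].
The 15×10 boundary matrix has rank 10 and Smith normal form diag(1,1,1,1,1,1,1,1,1,2).

Reading off H_k = ker ∂_k / im ∂_{k+1}:

  H_0: rank C_0 − rank ∂_1 = 6 − 5 = 1, and the invariant factors of ∂_1 are all 1, so H_0 ≅ Z.
  H_1: rank ker ∂_1 − rank ∂_2 = (15 − 5) − 10 = 0, and ∂_2 has invariant factor 2 > 1, so H_1 ≅ Z/2.
  H_2: rank ker ∂_2 − rank ∂_3 = (10 − 10) − 0 = 0, and there is no ∂_3, so H_2 ≅ 0.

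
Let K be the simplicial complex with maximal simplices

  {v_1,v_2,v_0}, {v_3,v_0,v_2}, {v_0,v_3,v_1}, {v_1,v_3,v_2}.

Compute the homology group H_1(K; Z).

H_1 = 0.

We work with the vertex ordering v_0 < v_1 < v_2 < v_3. The simplices of K, each written with vertices in increasing order, are:

  0-simplices (4): [v_0], [v_1], [v_2], [v_3]
  1-simplices (6): [v_0,v_1], [v_0,v_2], [v_0,v_3], [v_1,v_2], [v_1,v_3], [v_2,v_3]
  2-simplices (4): [v_0,v_1,v_2], [v_0,v_1,v_3], [v_0,v_2,v_3], [v_1,v_2,v_3]

so the chain groups are C_0 ≅ Z^4, C_1 ≅ Z^6, C_2 ≅ Z^4.

The boundary map ∂_1: C_1 → C_0 sends each edge [p,q] (with p < q) to q − p.
The resulting 4×6 matrix has rank 3, and its Smith normal form has invariant factors (1,1,1).

Boundary ∂_2: C_2 → C_1 maps a triangle to the signed sum of its edges. For instance
  ∂[v_0,v_2,v_3] = [v_2,v_3] − [v_0,v_3] + [v_0,v_2],
  ∂[v_0,v_1,v_2] = [v_1,v_2] − [v_0,v_2] + [v_0,v_1].
The 6×4 boundary matrix has rank 3 and Smith normal form diag(1,1,1).

Computing H_k = (kernel of ∂_k) / (image of ∂_{k+1}):

  H_1: rank ker ∂_1 − rank ∂_2 = (6 − 3) − 3 = 0, and the invariant factors of ∂_2 are all 1, so H_1 = 0.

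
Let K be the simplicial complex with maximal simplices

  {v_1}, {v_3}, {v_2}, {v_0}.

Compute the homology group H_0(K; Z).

Take the total order v_0 < v_1 < v_2 < v_3 on the vertex set. Then K (dimension 0) consists of the simplices:

  0-simplices (4): [v_0], [v_1], [v_2], [v_3]

so the chain groups are C_0 ≅ Z^4.

Computing H_k = (kernel of ∂_k) / (image of ∂_{k+1}):

  H_0: rank C_0 − rank ∂_1 = 4 − 0 = 4, and there is no ∂_1, so H_0 = Z^4.

H_0 ≅ Z^4.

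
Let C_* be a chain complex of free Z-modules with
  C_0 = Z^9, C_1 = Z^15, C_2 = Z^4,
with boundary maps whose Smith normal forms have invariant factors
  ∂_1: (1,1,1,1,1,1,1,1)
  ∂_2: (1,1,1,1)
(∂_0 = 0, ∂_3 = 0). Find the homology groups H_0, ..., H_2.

H_0 ≅ Z,  H_1 ≅ Z^3,  H_2 = 0.

H_0: b_0 = 9 − 0 − 8 = 1; torsion from ∂_1 factors > 1: none. So H_0 ≅ Z.
H_1: b_1 = 15 − 8 − 4 = 3; torsion from ∂_2 factors > 1: none. So H_1 ≅ Z^3.
H_2: b_2 = 4 − 4 − 0 = 0; torsion from ∂_3 factors > 1: none. So H_2 ≅ 0.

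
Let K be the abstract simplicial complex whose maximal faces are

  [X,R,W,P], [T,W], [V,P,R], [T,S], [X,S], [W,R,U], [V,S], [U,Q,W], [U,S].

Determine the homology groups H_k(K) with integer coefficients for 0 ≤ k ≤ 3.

H_0 = Z,  H_1 = Z^3,  H_2 = 0,  H_3 = 0.

Fix the vertex order P < Q < R < S < T < U < V < W < X and write every simplex with vertices in increasing order. Then dim K = 3 and the simplices of K are:

  0-simplices (9): P, Q, R, S, T, U, V, W, X
  1-simplices (17): PR, PV, PW, PX, QU, QW, RU, RV, RW, RX, ST, SU, SV, SX, TW, UW, WX
  2-simplices (7): PRV, PRW, PRX, PWX, QUW, RUW, RWX
  3-simplices (1): PRWX

so the chain groups are C_0 ≅ Z^9, C_1 ≅ Z^17, C_2 ≅ Z^7, C_3 ≅ Z^1.

∂_1: C_1 → C_0 sends each edge [p,q] (with p < q) to q − p. For instance
  ∂RW = W − R.
The 9×17 boundary matrix has rank 8 and Smith normal form diag(1,1,1,1,1,1,1,1).

Boundary ∂_2: C_2 → C_1 acts by ∂[p,q,r] = [q,r] − [p,r] + [p,q]. For instance
  ∂PWX = WX − PX + PW,
  ∂QUW = UW − QW + QU.
The 17×7 boundary matrix has rank 6 and Smith normal form diag(1,1,1,1,1,1).

Boundary ∂_3: C_3 → C_2 sends each 3-simplex σ to the alternating sum Σ_i (−1)^i (σ with its i-th vertex removed). For instance
  ∂PRWX = RWX − PWX + PRX − PRW.
The 7×1 boundary matrix has rank 1 and Smith normal form diag(1).

Reading off H_k = ker ∂_k / im ∂_{k+1}:

  H_0: rank C_0 − rank ∂_1 = 9 − 8 = 1, and the invariant factors of ∂_1 are all 1, so H_0 = Z.
  H_1: rank ker ∂_1 − rank ∂_2 = (17 − 8) − 6 = 3, and the invariant factors of ∂_2 are all 1, so H_1 = Z^3.
  H_2: rank ker ∂_2 − rank ∂_3 = (7 − 6) − 1 = 0, and the invariant factors of ∂_3 are all 1, so H_2 = 0.
  H_3: rank ker ∂_3 − rank ∂_4 = (1 − 1) − 0 = 0, and there is no ∂_4, so H_3 = 0.

As a check, the Euler characteristic is 9 − 17 + 7 − 1 = -2, which agrees with 1 − 3 + 0 − 0 = -2.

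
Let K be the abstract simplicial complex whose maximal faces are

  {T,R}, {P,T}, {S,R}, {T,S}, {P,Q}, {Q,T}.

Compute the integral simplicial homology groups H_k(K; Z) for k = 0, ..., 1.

H_0 = Z,  H_1 = Z^2.

Order the vertices as P < Q < R < S < T. Listing each simplex with vertices in this order, K has dimension 1 with simplices:

  0-simplices (5): P, Q, R, S, T
  1-simplices (6): PQ, PT, QT, RS, RT, ST

giving chain groups C_0 ≅ Z^5, C_1 ≅ Z^6.

The boundary map ∂_1: C_1 → C_0 is given by ∂[p,q] = [q] − [p]. For instance
  ∂RS = S − R.
This gives a 5×6 integer matrix of rank 4; reducing to Smith normal form yields diagonal entries (1,1,1,1).

From H_k ≅ ker(∂_k) / im(∂_{k+1}) we obtain:

  H_0: rank C_0 − rank ∂_1 = 5 − 4 = 1, and the invariant factors of ∂_1 are all 1, so H_0 = Z.
  H_1: rank ker ∂_1 − rank ∂_2 = (6 − 4) − 0 = 2, and there is no ∂_2, so H_1 = Z^2.

As a check, the Euler characteristic is 5 − 6 = -1, which agrees with 1 − 2 = -1.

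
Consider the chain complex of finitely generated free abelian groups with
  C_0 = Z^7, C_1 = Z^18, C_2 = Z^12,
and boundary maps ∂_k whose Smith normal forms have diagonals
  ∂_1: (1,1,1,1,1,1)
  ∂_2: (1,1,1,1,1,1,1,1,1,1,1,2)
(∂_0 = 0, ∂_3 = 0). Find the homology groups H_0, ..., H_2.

H_0 ≅ Z,  H_1 ≅ Z/2Z,  H_2 = 0.

H_0: b_0 = 7 − 0 − 6 = 1; torsion from ∂_1 factors > 1: none. So H_0 ≅ Z.
H_1: b_1 = 18 − 6 − 12 = 0; torsion from ∂_2 factors > 1: [2]. So H_1 ≅ Z/2Z.
H_2: b_2 = 12 − 12 − 0 = 0; torsion from ∂_3 factors > 1: none. So H_2 ≅ 0.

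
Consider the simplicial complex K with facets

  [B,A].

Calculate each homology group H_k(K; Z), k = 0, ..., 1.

H_0 ≅ Z,  H_1 = 0.

Order the vertices as A < B. Listing each simplex with vertices in this order, K has dimension 1 with simplices:

  0-simplices (2): A, B
  1-simplices (1): AB

giving chain groups C_0 ≅ Z^2, C_1 ≅ Z^1.

The boundary map ∂_1: C_1 → C_0 is given by ∂[p,q] = [q] − [p].
The 2×1 boundary matrix has rank 1 and Smith normal form diag(1).

From H_k ≅ ker(∂_k) / im(∂_{k+1}) we obtain:

  H_0: rank C_0 − rank ∂_1 = 2 − 1 = 1, and the invariant factors of ∂_1 are all 1, so H_0 = Z.
  H_1: rank ker ∂_1 − rank ∂_2 = (1 − 1) − 0 = 0, and there is no ∂_2, so H_1 = 0.

As a check, the Euler characteristic is 2 − 1 = 1, which agrees with 1 − 0 = 1.
(K is a triangulation of the 1-simplex.)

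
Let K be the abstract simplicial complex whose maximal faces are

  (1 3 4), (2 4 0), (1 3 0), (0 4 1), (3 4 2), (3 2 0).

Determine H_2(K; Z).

Order the vertices as 0 < 1 < 2 < 3 < 4. Listing each simplex with vertices in this order, K has dimension 2 with simplices:

  0-simplices (5): [0], [1], [2], [3], [4]
  1-simplices (9): [0,1], [0,2], [0,3], [0,4], [1,3], [1,4], [2,3], [2,4], [3,4]
  2-simplices (6): [0,1,3], [0,1,4], [0,2,3], [0,2,4], [1,3,4], [2,3,4]

so the chain groups are C_0 ≅ Z^5, C_1 ≅ Z^9, C_2 ≅ Z^6.

The boundary map ∂_1: C_1 → C_0 maps an edge to its endpoints' difference, ∂[p,q] = q − p. For instance
  ∂[1,4] = [4] − [1].
This gives a 5×9 integer matrix of rank 4; reducing to Smith normal form yields diagonal entries (1,1,1,1).

The boundary map ∂_2: C_2 → C_1 maps a triangle to the signed sum of its edges. For instance
  ∂[0,2,4] = [2,4] − [0,4] + [0,2],
  ∂[2,3,4] = [3,4] − [2,4] + [2,3].
The resulting 9×6 matrix has rank 5, and its Smith normal form has invariant factors (1,1,1,1,1).

From H_k ≅ ker(∂_k) / im(∂_{k+1}) we obtain:

  H_2: rank ker ∂_2 − rank ∂_3 = (6 − 5) − 0 = 1, and there is no ∂_3, so H_2 = Z.

H_2 ≅ Z.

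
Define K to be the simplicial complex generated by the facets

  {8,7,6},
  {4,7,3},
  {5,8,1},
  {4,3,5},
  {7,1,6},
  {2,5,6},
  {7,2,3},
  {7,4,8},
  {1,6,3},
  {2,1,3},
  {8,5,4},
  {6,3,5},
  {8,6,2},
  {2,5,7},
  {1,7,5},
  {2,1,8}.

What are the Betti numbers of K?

K has 8 vertices, 24 edges, 16 triangles.
rank ∂_0 = 0, rank ∂_1 = 7 ⇒ b_0 = 8 − 0 − 7 = 1; all invariant factors of ∂_1 are 1 so no torsion. So H_0 = Z.
rank ∂_1 = 7, rank ∂_2 = 15 ⇒ b_1 = 24 − 7 − 15 = 2; all invariant factors of ∂_2 are 1 so no torsion. So H_1 = Z^2.
rank ∂_2 = 15, rank ∂_3 = 0 ⇒ b_2 = 16 − 15 − 0 = 1. So H_2 = Z.

b_0 = 1, b_1 = 2, b_2 = 1.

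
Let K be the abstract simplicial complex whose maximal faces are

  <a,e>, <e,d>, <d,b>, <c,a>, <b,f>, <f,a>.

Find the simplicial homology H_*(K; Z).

We work with the vertex ordering a < b < c < d < e < f. The simplices of K, each written with vertices in increasing order, are:

  0-simplices (6): a, b, c, d, e, f
  1-simplices (6): ac, ae, af, bd, bf, de

Hence C_0 ≅ Z^6, C_1 ≅ Z^6.

∂_1: C_1 → C_0 maps an edge to its endpoints' difference, ∂[p,q] = q − p. For instance
  ∂ae = e − a.
As a 6×6 matrix over Z this has rank 5, with invariant factors (1,1,1,1,1).

Now H_k = ker ∂_k / im ∂_{k+1}, so:

  H_0: rank C_0 − rank ∂_1 = 6 − 5 = 1, and the invariant factors of ∂_1 are all 1, so H_0 ≅ Z.
  H_1: rank ker ∂_1 − rank ∂_2 = (6 − 5) − 0 = 1, and there is no ∂_2, so H_1 ≅ Z.

As a check, the Euler characteristic is 6 − 6 = 0, which agrees with 1 − 1 = 0.

H_0 = Z,  H_1 = Z.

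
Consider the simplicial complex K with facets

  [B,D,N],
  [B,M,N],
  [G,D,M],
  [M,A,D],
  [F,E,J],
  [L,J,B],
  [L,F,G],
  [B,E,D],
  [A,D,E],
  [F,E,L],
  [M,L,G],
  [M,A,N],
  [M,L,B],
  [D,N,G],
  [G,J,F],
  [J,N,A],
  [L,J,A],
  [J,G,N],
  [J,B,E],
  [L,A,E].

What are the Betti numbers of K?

Fix the vertex order A < B < D < E < F < G < J < L < M < N and write every simplex with vertices in increasing order. Then dim K = 2 and the simplices of K are:

  0-simplices (10): A, B, D, E, F, G, J, L, M, N
  1-simplices (30): AD, AE, AJ, AL, AM, AN, BD, BE, BJ, BL, BM, BN, DE, DG, DM, DN, EF, EJ, EL, FG, FJ, FL, GJ, GL, GM, GN, JL, JN, LM, MN
  2-simplices (20): ADE, ADM, AEL, AJL, AJN, AMN, BDE, BDN, BEJ, BJL, BLM, BMN, DGM, DGN, EFJ, EFL, FGJ, FGL, GJN, GLM

giving chain groups C_0 ≅ Z^10, C_1 ≅ Z^30, C_2 ≅ Z^20.

The boundary map ∂_1: C_1 → C_0 sends each edge [p,q] (with p < q) to q − p. For instance
  ∂BE = E − B.
As a 10×30 matrix over Z this has rank 9, with invariant factors (1,1,1,1,1,1,1,1,1).

Boundary ∂_2: C_2 → C_1 acts by ∂[p,q,r] = [q,r] − [p,r] + [p,q]. For instance
  ∂ADE = DE − AE + AD,
  ∂GLM = LM − GM + GL.
As a 30×20 matrix over Z this has rank 20, with invariant factors (1,1,1,1,1,1,1,1,1,1,1,1,1,1,1,1,1,1,1,2).

Now H_k = ker ∂_k / im ∂_{k+1}, so:

  H_0: rank C_0 − rank ∂_1 = 10 − 9 = 1, and the invariant factors of ∂_1 are all 1, so H_0 = Z.
  H_1: rank ker ∂_1 − rank ∂_2 = (30 − 9) − 20 = 1, and ∂_2 has invariant factor 2 > 1, so H_1 = Z ⊕ Z/2Z.
  H_2: rank ker ∂_2 − rank ∂_3 = (20 − 20) − 0 = 0, and there is no ∂_3, so H_2 = 0.

Hence the Betti numbers are b_0 = 1, b_1 = 1, b_2 = 0.

b_0 = 1, b_1 = 1, b_2 = 0.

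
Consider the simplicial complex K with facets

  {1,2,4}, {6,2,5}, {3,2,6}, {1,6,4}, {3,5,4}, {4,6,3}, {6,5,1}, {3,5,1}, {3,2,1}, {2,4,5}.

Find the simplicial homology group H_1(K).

H_1 ≅ Z/2.

Take the total order 1 < 2 < 3 < 4 < 5 < 6 on the vertex set. Then K (dimension 2) consists of the simplices:

  0-simplices (6): [1], [2], [3], [4], [5], [6]
  1-simplices (15): [1,2], [1,3], [1,4], [1,5], [1,6], [2,3], [2,4], [2,5], [2,6], [3,4], [3,5], [3,6], [4,5], [4,6], [5,6]
  2-simplices (10): [1,2,3], [1,2,4], [1,3,5], [1,4,6], [1,5,6], [2,3,6], [2,4,5], [2,5,6], [3,4,5], [3,4,6]

so the chain groups are C_0 ≅ Z^6, C_1 ≅ Z^15, C_2 ≅ Z^10.

∂_1: C_1 → C_0 is given by ∂[p,q] = [q] − [p]. For instance
  ∂[3,6] = [6] − [3].
This gives a 6×15 integer matrix of rank 5; reducing to Smith normal form yields diagonal entries (1,1,1,1,1).

The boundary map ∂_2: C_2 → C_1 maps a triangle to the signed sum of its edges. For instance
  ∂[1,2,4] = [2,4] − [1,4] + [1,2],
  ∂[2,3,6] = [3,6] − [2,6] + [2,3].
The 15×10 boundary matrix has rank 10 and Smith normal form diag(1,1,1,1,1,1,1,1,1,2).

Reading off H_k = ker ∂_k / im ∂_{k+1}:

  H_1: rank ker ∂_1 − rank ∂_2 = (15 − 5) − 10 = 0, and ∂_2 has invariant factor 2 > 1, so H_1 ≅ Z/2.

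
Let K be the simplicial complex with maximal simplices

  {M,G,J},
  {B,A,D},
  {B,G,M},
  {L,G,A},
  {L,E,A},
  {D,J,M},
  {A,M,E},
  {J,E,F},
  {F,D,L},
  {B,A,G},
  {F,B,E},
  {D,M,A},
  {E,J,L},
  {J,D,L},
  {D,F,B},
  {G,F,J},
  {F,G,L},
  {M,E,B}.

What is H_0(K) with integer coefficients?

K has 9 vertices, 27 edges, 18 triangles.
rank ∂_0 = 0, rank ∂_1 = 8 ⇒ b_0 = 9 − 0 − 8 = 1; all invariant factors of ∂_1 are 1 so no torsion. So H_0 = Z.

H_0 ≅ Z.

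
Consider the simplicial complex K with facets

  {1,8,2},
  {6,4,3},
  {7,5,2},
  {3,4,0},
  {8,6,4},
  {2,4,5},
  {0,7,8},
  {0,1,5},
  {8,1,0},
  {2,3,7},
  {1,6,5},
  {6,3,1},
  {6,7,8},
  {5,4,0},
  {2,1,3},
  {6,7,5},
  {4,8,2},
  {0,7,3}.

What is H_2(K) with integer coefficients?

Order the vertices as 0 < 1 < 2 < 3 < 4 < 5 < 6 < 7 < 8. Listing each simplex with vertices in this order, K has dimension 2 with simplices:

  0-simplices (9): [0], [1], [2], [3], [4], [5], [6], [7], [8]
  1-simplices (27): (27 of them)
  2-simplices (18): [0,1,5], [0,1,8], [0,3,4], [0,3,7], [0,4,5], [0,7,8], [1,2,3], [1,2,8], [1,3,6], [1,5,6], [2,3,7], [2,4,5], [2,4,8], [2,5,7], [3,4,6], [4,6,8], [5,6,7], [6,7,8]

Hence C_0 ≅ Z^9, C_1 ≅ Z^27, C_2 ≅ Z^18.

∂_1: C_1 → C_0 sends each edge [p,q] (with p < q) to q − p.
As a 9×27 matrix over Z this has rank 8, with invariant factors (1,1,1,1,1,1,1,1).

∂_2: C_2 → C_1 acts by ∂[p,q,r] = [q,r] − [p,r] + [p,q]. For instance
  ∂[1,2,8] = [2,8] − [1,8] + [1,2],
  ∂[0,4,5] = [4,5] − [0,5] + [0,4].
The 27×18 boundary matrix has rank 17 and Smith normal form diag(1,1,1,1,1,1,1,1,1,1,1,1,1,1,1,1,1).

Now H_k = ker ∂_k / im ∂_{k+1}, so:

  H_2: rank ker ∂_2 − rank ∂_3 = (18 − 17) − 0 = 1, and there is no ∂_3, so H_2 ≅ Z.

H_2 ≅ Z.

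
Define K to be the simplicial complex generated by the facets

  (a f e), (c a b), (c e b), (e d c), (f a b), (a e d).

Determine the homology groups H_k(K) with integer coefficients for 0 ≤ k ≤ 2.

H_0 ≅ Z,  H_1 ≅ Z,  H_2 = 0.

Take the total order a < b < c < d < e < f on the vertex set. Then K (dimension 2) consists of the simplices:

  0-simplices (6): a, b, c, d, e, f
  1-simplices (12): ab, ac, ad, ae, af, bc, be, bf, cd, ce, de, ef
  2-simplices (6): abc, abf, ade, aef, bce, cde

giving chain groups C_0 ≅ Z^6, C_1 ≅ Z^12, C_2 ≅ Z^6.

∂_1: C_1 → C_0 sends each edge [p,q] (with p < q) to q − p. For instance
  ∂bf = f − b.
As a 6×12 matrix over Z this has rank 5, with invariant factors (1,1,1,1,1).

∂_2: C_2 → C_1 acts by ∂[p,q,r] = [q,r] − [p,r] + [p,q]. For instance
  ∂aef = ef − af + ae,
  ∂cde = de − ce + cd.
The 12×6 boundary matrix has rank 6 and Smith normal form diag(1,1,1,1,1,1).

Now H_k = ker ∂_k / im ∂_{k+1}, so:

  H_0: rank C_0 − rank ∂_1 = 6 − 5 = 1, and the invariant factors of ∂_1 are all 1, so H_0 ≅ Z.
  H_1: rank ker ∂_1 − rank ∂_2 = (12 − 5) − 6 = 1, and the invariant factors of ∂_2 are all 1, so H_1 ≅ Z.
  H_2: rank ker ∂_2 − rank ∂_3 = (6 − 6) − 0 = 0, and there is no ∂_3, so H_2 ≅ 0.

As a check, the Euler characteristic is 6 − 12 + 6 = 0, which agrees with 1 − 1 + 0 = 0.
(K is a triangulation of the cylinder S^1 x I.)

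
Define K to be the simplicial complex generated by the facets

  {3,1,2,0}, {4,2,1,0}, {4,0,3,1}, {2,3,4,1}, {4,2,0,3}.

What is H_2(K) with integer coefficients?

H_2 ≅ 0.

Order the vertices as 0 < 1 < 2 < 3 < 4. Listing each simplex with vertices in this order, K has dimension 3 with simplices:

  0-simplices (5): [0], [1], [2], [3], [4]
  1-simplices (10): [0,1], [0,2], [0,3], [0,4], [1,2], [1,3], [1,4], [2,3], [2,4], [3,4]
  2-simplices (10): [0,1,2], [0,1,3], [0,1,4], [0,2,3], [0,2,4], [0,3,4], [1,2,3], [1,2,4], [1,3,4], [2,3,4]
  3-simplices (5): [0,1,2,3], [0,1,2,4], [0,1,3,4], [0,2,3,4], [1,2,3,4]

Hence C_0 ≅ Z^5, C_1 ≅ Z^10, C_2 ≅ Z^10, C_3 ≅ Z^5.

∂_1: C_1 → C_0 is given by ∂[p,q] = [q] − [p]. For instance
  ∂[0,2] = [2] − [0].
This gives a 5×10 integer matrix of rank 4; reducing to Smith normal form yields diagonal entries (1,1,1,1).

∂_2: C_2 → C_1 maps a triangle to the signed sum of its edges. For instance
  ∂[1,2,4] = [2,4] − [1,4] + [1,2],
  ∂[0,3,4] = [3,4] − [0,4] + [0,3].
The resulting 10×10 matrix has rank 6, and its Smith normal form has invariant factors (1,1,1,1,1,1).

The boundary map ∂_3: C_3 → C_2 sends each 3-simplex σ to the alternating sum Σ_i (−1)^i (σ with its i-th vertex removed). For instance
  ∂[1,2,3,4] = [2,3,4] − [1,3,4] + [1,2,4] − [1,2,3],
  ∂[0,1,3,4] = [1,3,4] − [0,3,4] + [0,1,4] − [0,1,3].
The resulting 10×5 matrix has rank 4, and its Smith normal form has invariant factors (1,1,1,1).

Reading off H_k = ker ∂_k / im ∂_{k+1}:

  H_2: rank ker ∂_2 − rank ∂_3 = (10 − 6) − 4 = 0, and the invariant factors of ∂_3 are all 1, so H_2 = 0.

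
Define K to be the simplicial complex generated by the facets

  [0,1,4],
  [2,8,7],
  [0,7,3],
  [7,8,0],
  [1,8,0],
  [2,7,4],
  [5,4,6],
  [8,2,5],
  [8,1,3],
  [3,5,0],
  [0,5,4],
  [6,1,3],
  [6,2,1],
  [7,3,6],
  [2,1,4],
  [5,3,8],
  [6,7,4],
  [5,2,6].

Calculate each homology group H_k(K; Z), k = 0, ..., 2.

Order the vertices as 0 < 1 < 2 < 3 < 4 < 5 < 6 < 7 < 8. Listing each simplex with vertices in this order, K has dimension 2 with simplices:

  0-simplices (9): [0], [1], [2], [3], [4], [5], [6], [7], [8]
  1-simplices (27): (27 of them)
  2-simplices (18): [0,1,4], [0,1,8], [0,3,5], [0,3,7], [0,4,5], [0,7,8], [1,2,4], [1,2,6], [1,3,6], [1,3,8], [2,4,7], [2,5,6], [2,5,8], [2,7,8], [3,5,8], [3,6,7], [4,5,6], [4,6,7]

so the chain groups are C_0 ≅ Z^9, C_1 ≅ Z^27, C_2 ≅ Z^18.

The boundary map ∂_1: C_1 → C_0 maps an edge to its endpoints' difference, ∂[p,q] = q − p. For instance
  ∂[3,6] = [6] − [3].
This gives a 9×27 integer matrix of rank 8; reducing to Smith normal form yields diagonal entries (1,1,1,1,1,1,1,1).

The boundary map ∂_2: C_2 → C_1 maps a triangle to the signed sum of its edges. For instance
  ∂[1,3,6] = [3,6] − [1,6] + [1,3],
  ∂[4,6,7] = [6,7] − [4,7] + [4,6].
The resulting 27×18 matrix has rank 18, and its Smith normal form has invariant factors (1,1,1,1,1,1,1,1,1,1,1,1,1,1,1,1,1,2).

Computing H_k = (kernel of ∂_k) / (image of ∂_{k+1}):

  H_0: rank C_0 − rank ∂_1 = 9 − 8 = 1, and the invariant factors of ∂_1 are all 1, so H_0 ≅ Z.
  H_1: rank ker ∂_1 − rank ∂_2 = (27 − 8) − 18 = 1, and ∂_2 has invariant factor 2 > 1, so H_1 ≅ Z ⊕ Z/2.
  H_2: rank ker ∂_2 − rank ∂_3 = (18 − 18) − 0 = 0, and there is no ∂_3, so H_2 ≅ 0.

H_0 ≅ Z,  H_1 ≅ Z ⊕ Z/2,  H_2 = 0.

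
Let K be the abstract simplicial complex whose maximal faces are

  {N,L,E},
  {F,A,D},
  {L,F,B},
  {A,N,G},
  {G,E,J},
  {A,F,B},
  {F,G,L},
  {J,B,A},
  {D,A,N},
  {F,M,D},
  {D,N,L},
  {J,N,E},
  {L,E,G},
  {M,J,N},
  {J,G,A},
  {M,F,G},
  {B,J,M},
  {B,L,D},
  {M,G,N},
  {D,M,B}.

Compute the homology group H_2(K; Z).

H_2 ≅ 0.

Fix the vertex order A < B < D < E < F < G < J < L < M < N and write every simplex with vertices in increasing order. Then dim K = 2 and the simplices of K are:

  0-simplices (10): A, B, D, E, F, G, J, L, M, N
  1-simplices (30): AB, AD, AF, AG, AJ, AN, BD, BF, BJ, BL, BM, DF, DL, DM, DN, EG, EJ, EL, EN, FG, FL, FM, GJ, GL, GM, GN, JM, JN, LN, MN
  2-simplices (20): ABF, ABJ, ADF, ADN, AGJ, AGN, BDL, BDM, BFL, BJM, DFM, DLN, EGJ, EGL, EJN, ELN, FGL, FGM, GMN, JMN

Hence C_0 ≅ Z^10, C_1 ≅ Z^30, C_2 ≅ Z^20.

∂_1: C_1 → C_0 is given by ∂[p,q] = [q] − [p].
This gives a 10×30 integer matrix of rank 9; reducing to Smith normal form yields diagonal entries (1,1,1,1,1,1,1,1,1).

The boundary map ∂_2: C_2 → C_1 acts by ∂[p,q,r] = [q,r] − [p,r] + [p,q]. For instance
  ∂ELN = LN − EN + EL,
  ∂FGL = GL − FL + FG.
This gives a 30×20 integer matrix of rank 20; reducing to Smith normal form yields diagonal entries (1,1,1,1,1,1,1,1,1,1,1,1,1,1,1,1,1,1,1,2).

Now H_k = ker ∂_k / im ∂_{k+1}, so:

  H_2: rank ker ∂_2 − rank ∂_3 = (20 − 20) − 0 = 0, and there is no ∂_3, so H_2 ≅ 0.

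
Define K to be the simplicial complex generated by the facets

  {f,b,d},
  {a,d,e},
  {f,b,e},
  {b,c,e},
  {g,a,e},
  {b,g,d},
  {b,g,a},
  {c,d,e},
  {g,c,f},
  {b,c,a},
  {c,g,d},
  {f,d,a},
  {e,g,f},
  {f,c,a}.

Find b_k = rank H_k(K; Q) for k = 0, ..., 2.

b_0 = 1, b_1 = 2, b_2 = 1.

Order the vertices as a < b < c < d < e < f < g. Listing each simplex with vertices in this order, K has dimension 2 with simplices:

  0-simplices (7): a, b, c, d, e, f, g
  1-simplices (21): ab, ac, ad, ae, af, ag, bc, bd, be, bf, bg, cd, ce, cf, cg, de, df, dg, ef, eg, fg
  2-simplices (14): abc, abg, acf, ade, adf, aeg, bce, bdf, bdg, bef, cde, cdg, cfg, efg

Hence C_0 ≅ Z^7, C_1 ≅ Z^21, C_2 ≅ Z^14.

The boundary map ∂_1: C_1 → C_0 sends each edge [p,q] (with p < q) to q − p. For instance
  ∂eg = g − e.
This gives a 7×21 integer matrix of rank 6; reducing to Smith normal form yields diagonal entries (1,1,1,1,1,1).

The boundary map ∂_2: C_2 → C_1 maps a triangle to the signed sum of its edges. For instance
  ∂abc = bc − ac + ab,
  ∂cdg = dg − cg + cd.
As a 21×14 matrix over Z this has rank 13, with invariant factors (1,1,1,1,1,1,1,1,1,1,1,1,1).

Computing H_k = (kernel of ∂_k) / (image of ∂_{k+1}):

  H_0: rank C_0 − rank ∂_1 = 7 − 6 = 1, and the invariant factors of ∂_1 are all 1, so H_0 ≅ Z.
  H_1: rank ker ∂_1 − rank ∂_2 = (21 − 6) − 13 = 2, and the invariant factors of ∂_2 are all 1, so H_1 ≅ Z^2.
  H_2: rank ker ∂_2 − rank ∂_3 = (14 − 13) − 0 = 1, and there is no ∂_3, so H_2 ≅ Z.

As a check, the Euler characteristic is 7 − 21 + 14 = 0, which agrees with 1 − 2 + 1 = 0.

Hence the Betti numbers are b_0 = 1, b_1 = 2, b_2 = 1.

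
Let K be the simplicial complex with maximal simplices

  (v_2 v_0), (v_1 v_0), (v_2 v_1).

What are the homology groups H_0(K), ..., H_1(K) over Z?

H_0 ≅ Z,  H_1 ≅ Z.

We work with the vertex ordering v_0 < v_1 < v_2. The simplices of K, each written with vertices in increasing order, are:

  0-simplices (3): [v_0], [v_1], [v_2]
  1-simplices (3): [v_0,v_1], [v_0,v_2], [v_1,v_2]

Hence C_0 ≅ Z^3, C_1 ≅ Z^3.

Boundary ∂_1: C_1 → C_0 is given by ∂[p,q] = [q] − [p]. For instance
  ∂[v_0,v_1] = [v_1] − [v_0].
This gives a 3×3 integer matrix of rank 2; reducing to Smith normal form yields diagonal entries (1,1).

Now H_k = ker ∂_k / im ∂_{k+1}, so:

  H_0: rank C_0 − rank ∂_1 = 3 − 2 = 1, and the invariant factors of ∂_1 are all 1, so H_0 ≅ Z.
  H_1: rank ker ∂_1 − rank ∂_2 = (3 − 2) − 0 = 1, and there is no ∂_2, so H_1 ≅ Z.

As a check, the Euler characteristic is 3 − 3 = 0, which agrees with 1 − 1 = 0.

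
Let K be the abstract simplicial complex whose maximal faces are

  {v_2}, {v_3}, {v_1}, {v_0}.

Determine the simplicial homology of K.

Order the vertices as v_0 < v_1 < v_2 < v_3. Listing each simplex with vertices in this order, K has dimension 0 with simplices:

  0-simplices (4): [v_0], [v_1], [v_2], [v_3]

so the chain groups are C_0 ≅ Z^4.

Computing H_k = (kernel of ∂_k) / (image of ∂_{k+1}):

  H_0: rank C_0 − rank ∂_1 = 4 − 0 = 4, and there is no ∂_1, so H_0 = Z^4.

(K is a triangulation of a set of 4 points.)

H_0 = Z^4.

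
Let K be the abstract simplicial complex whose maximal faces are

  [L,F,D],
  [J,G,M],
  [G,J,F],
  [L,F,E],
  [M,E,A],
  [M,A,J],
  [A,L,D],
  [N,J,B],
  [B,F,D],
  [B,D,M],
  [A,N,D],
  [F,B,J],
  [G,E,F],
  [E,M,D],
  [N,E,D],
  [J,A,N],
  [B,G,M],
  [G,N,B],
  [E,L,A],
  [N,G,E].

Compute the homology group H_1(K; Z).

H_1 = Z ⊕ Z/2Z.

Order the vertices as A < B < D < E < F < G < J < L < M < N. Listing each simplex with vertices in this order, K has dimension 2 with simplices:

  0-simplices (10): A, B, D, E, F, G, J, L, M, N
  1-simplices (30): AD, AE, AJ, AL, AM, AN, BD, BF, BG, BJ, BM, BN, DE, DF, DL, DM, DN, EF, EG, EL, EM, EN, FG, FJ, FL, GJ, GM, GN, JM, JN
  2-simplices (20): ADL, ADN, AEL, AEM, AJM, AJN, BDF, BDM, BFJ, BGM, BGN, BJN, DEM, DEN, DFL, EFG, EFL, EGN, FGJ, GJM

so the chain groups are C_0 ≅ Z^10, C_1 ≅ Z^30, C_2 ≅ Z^20.

∂_1: C_1 → C_0 is given by ∂[p,q] = [q] − [p].
The 10×30 boundary matrix has rank 9 and Smith normal form diag(1,1,1,1,1,1,1,1,1).

Boundary ∂_2: C_2 → C_1 acts by ∂[p,q,r] = [q,r] − [p,r] + [p,q]. For instance
  ∂GJM = JM − GM + GJ,
  ∂BDF = DF − BF + BD.
The 30×20 boundary matrix has rank 20 and Smith normal form diag(1,1,1,1,1,1,1,1,1,1,1,1,1,1,1,1,1,1,1,2).

Reading off H_k = ker ∂_k / im ∂_{k+1}:

  H_1: rank ker ∂_1 − rank ∂_2 = (30 − 9) − 20 = 1, and ∂_2 has invariant factor 2 > 1, so H_1 ≅ Z ⊕ Z/2Z.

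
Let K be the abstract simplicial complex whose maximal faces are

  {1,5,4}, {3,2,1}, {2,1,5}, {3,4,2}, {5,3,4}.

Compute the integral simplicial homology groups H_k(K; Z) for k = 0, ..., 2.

H_0 ≅ Z,  H_1 ≅ Z,  H_2 = 0.

Take the total order 1 < 2 < 3 < 4 < 5 on the vertex set. Then K (dimension 2) consists of the simplices:

  0-simplices (5): [1], [2], [3], [4], [5]
  1-simplices (10): [1,2], [1,3], [1,4], [1,5], [2,3], [2,4], [2,5], [3,4], [3,5], [4,5]
  2-simplices (5): [1,2,3], [1,2,5], [1,4,5], [2,3,4], [3,4,5]

giving chain groups C_0 ≅ Z^5, C_1 ≅ Z^10, C_2 ≅ Z^5.

Boundary ∂_1: C_1 → C_0 sends each edge [p,q] (with p < q) to q − p.
The resulting 5×10 matrix has rank 4, and its Smith normal form has invariant factors (1,1,1,1).

Boundary ∂_2: C_2 → C_1 maps a triangle to the signed sum of its edges. For instance
  ∂[1,2,3] = [2,3] − [1,3] + [1,2],
  ∂[1,2,5] = [2,5] − [1,5] + [1,2].
As a 10×5 matrix over Z this has rank 5, with invariant factors (1,1,1,1,1).

Computing H_k = (kernel of ∂_k) / (image of ∂_{k+1}):

  H_0: rank C_0 − rank ∂_1 = 5 − 4 = 1, and the invariant factors of ∂_1 are all 1, so H_0 = Z.
  H_1: rank ker ∂_1 − rank ∂_2 = (10 − 4) − 5 = 1, and the invariant factors of ∂_2 are all 1, so H_1 = Z.
  H_2: rank ker ∂_2 − rank ∂_3 = (5 − 5) − 0 = 0, and there is no ∂_3, so H_2 = 0.

As a check, the Euler characteristic is 5 − 10 + 5 = 0, which agrees with 1 − 1 + 0 = 0.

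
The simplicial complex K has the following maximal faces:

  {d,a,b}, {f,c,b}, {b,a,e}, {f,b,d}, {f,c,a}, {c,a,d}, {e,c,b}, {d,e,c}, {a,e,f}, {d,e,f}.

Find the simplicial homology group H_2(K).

Order the vertices as a < b < c < d < e < f. Listing each simplex with vertices in this order, K has dimension 2 with simplices:

  0-simplices (6): a, b, c, d, e, f
  1-simplices (15): ab, ac, ad, ae, af, bc, bd, be, bf, cd, ce, cf, de, df, ef
  2-simplices (10): abd, abe, acd, acf, aef, bce, bcf, bdf, cde, def

so the chain groups are C_0 ≅ Z^6, C_1 ≅ Z^15, C_2 ≅ Z^10.

∂_1: C_1 → C_0 maps an edge to its endpoints' difference, ∂[p,q] = q − p. For instance
  ∂cf = f − c.
As a 6×15 matrix over Z this has rank 5, with invariant factors (1,1,1,1,1).

Boundary ∂_2: C_2 → C_1 acts by ∂[p,q,r] = [q,r] − [p,r] + [p,q]. For instance
  ∂abe = be − ae + ab,
  ∂cde = de − ce + cd.
The resulting 15×10 matrix has rank 10, and its Smith normal form has invariant factors (1,1,1,1,1,1,1,1,1,2).

Now H_k = ker ∂_k / im ∂_{k+1}, so:

  H_2: rank ker ∂_2 − rank ∂_3 = (10 − 10) − 0 = 0, and there is no ∂_3, so H_2 ≅ 0.

H_2 = 0.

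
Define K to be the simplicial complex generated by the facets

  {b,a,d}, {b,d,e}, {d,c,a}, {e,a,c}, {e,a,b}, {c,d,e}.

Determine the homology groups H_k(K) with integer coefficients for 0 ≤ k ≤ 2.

H_0 = Z,  H_1 = 0,  H_2 = Z.

Fix the vertex order a < b < c < d < e and write every simplex with vertices in increasing order. Then dim K = 2 and the simplices of K are:

  0-simplices (5): a, b, c, d, e
  1-simplices (9): ab, ac, ad, ae, bd, be, cd, ce, de
  2-simplices (6): abd, abe, acd, ace, bde, cde

so the chain groups are C_0 ≅ Z^5, C_1 ≅ Z^9, C_2 ≅ Z^6.

∂_1: C_1 → C_0 sends each edge [p,q] (with p < q) to q − p. For instance
  ∂bd = d − b.
As a 5×9 matrix over Z this has rank 4, with invariant factors (1,1,1,1).

The boundary map ∂_2: C_2 → C_1 sends each 2-simplex [p,q,r] to [q,r] − [p,r] + [p,q]. For instance
  ∂cde = de − ce + cd,
  ∂acd = cd − ad + ac.
As a 9×6 matrix over Z this has rank 5, with invariant factors (1,1,1,1,1).

Now H_k = ker ∂_k / im ∂_{k+1}, so:

  H_0: rank C_0 − rank ∂_1 = 5 − 4 = 1, and the invariant factors of ∂_1 are all 1, so H_0 ≅ Z.
  H_1: rank ker ∂_1 − rank ∂_2 = (9 − 4) − 5 = 0, and the invariant factors of ∂_2 are all 1, so H_1 ≅ 0.
  H_2: rank ker ∂_2 − rank ∂_3 = (6 − 5) − 0 = 1, and there is no ∂_3, so H_2 ≅ Z.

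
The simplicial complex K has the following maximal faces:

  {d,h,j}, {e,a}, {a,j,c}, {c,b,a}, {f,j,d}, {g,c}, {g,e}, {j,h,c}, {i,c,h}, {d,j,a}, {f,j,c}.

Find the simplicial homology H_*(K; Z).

H_0 = Z,  H_1 = Z,  H_2 = 0.

K has 10 vertices, 18 edges, 8 triangles.
rank ∂_0 = 0, rank ∂_1 = 9 ⇒ b_0 = 10 − 0 − 9 = 1; all invariant factors of ∂_1 are 1 so no torsion. So H_0 ≅ Z.
rank ∂_1 = 9, rank ∂_2 = 8 ⇒ b_1 = 18 − 9 − 8 = 1; all invariant factors of ∂_2 are 1 so no torsion. So H_1 ≅ Z.
rank ∂_2 = 8, rank ∂_3 = 0 ⇒ b_2 = 8 − 8 − 0 = 0. So H_2 ≅ 0.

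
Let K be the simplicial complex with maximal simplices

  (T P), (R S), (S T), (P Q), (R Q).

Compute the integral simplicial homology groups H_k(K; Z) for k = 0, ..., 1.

H_0 ≅ Z,  H_1 ≅ Z.

Take the total order P < Q < R < S < T on the vertex set. Then K (dimension 1) consists of the simplices:

  0-simplices (5): P, Q, R, S, T
  1-simplices (5): PQ, PT, QR, RS, ST

giving chain groups C_0 ≅ Z^5, C_1 ≅ Z^5.

Boundary ∂_1: C_1 → C_0 is given by ∂[p,q] = [q] − [p]. For instance
  ∂QR = R − Q.
The resulting 5×5 matrix has rank 4, and its Smith normal form has invariant factors (1,1,1,1).

Reading off H_k = ker ∂_k / im ∂_{k+1}:

  H_0: rank C_0 − rank ∂_1 = 5 − 4 = 1, and the invariant factors of ∂_1 are all 1, so H_0 = Z.
  H_1: rank ker ∂_1 − rank ∂_2 = (5 − 4) − 0 = 1, and there is no ∂_2, so H_1 = Z.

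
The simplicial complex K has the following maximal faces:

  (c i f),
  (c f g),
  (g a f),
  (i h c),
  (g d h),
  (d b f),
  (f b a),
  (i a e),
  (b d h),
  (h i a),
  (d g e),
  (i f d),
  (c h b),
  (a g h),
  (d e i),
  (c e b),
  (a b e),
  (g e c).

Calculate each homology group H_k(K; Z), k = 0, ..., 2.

Order the vertices as a < b < c < d < e < f < g < h < i. Listing each simplex with vertices in this order, K has dimension 2 with simplices:

  0-simplices (9): a, b, c, d, e, f, g, h, i
  1-simplices (27): ab, ae, af, ag, ah, ai, bc, bd, be, bf, bh, ce, cf, cg, ch, ci, de, df, dg, dh, di, eg, ei, fg, fi, gh, hi
  2-simplices (18): abe, abf, aei, afg, agh, ahi, bce, bch, bdf, bdh, ceg, cfg, cfi, chi, deg, dei, dfi, dgh

giving chain groups C_0 ≅ Z^9, C_1 ≅ Z^27, C_2 ≅ Z^18.

The boundary map ∂_1: C_1 → C_0 maps an edge to its endpoints' difference, ∂[p,q] = q − p.
This gives a 9×27 integer matrix of rank 8; reducing to Smith normal form yields diagonal entries (1,1,1,1,1,1,1,1).

Boundary ∂_2: C_2 → C_1 acts by ∂[p,q,r] = [q,r] − [p,r] + [p,q]. For instance
  ∂afg = fg − ag + af,
  ∂bdf = df − bf + bd.
The resulting 27×18 matrix has rank 17, and its Smith normal form has invariant factors (1,1,1,1,1,1,1,1,1,1,1,1,1,1,1,1,1).

Reading off H_k = ker ∂_k / im ∂_{k+1}:

  H_0: rank C_0 − rank ∂_1 = 9 − 8 = 1, and the invariant factors of ∂_1 are all 1, so H_0 ≅ Z.
  H_1: rank ker ∂_1 − rank ∂_2 = (27 − 8) − 17 = 2, and the invariant factors of ∂_2 are all 1, so H_1 ≅ Z^2.
  H_2: rank ker ∂_2 − rank ∂_3 = (18 − 17) − 0 = 1, and there is no ∂_3, so H_2 ≅ Z.

As a check, the Euler characteristic is 9 − 27 + 18 = 0, which agrees with 1 − 2 + 1 = 0.

H_0 ≅ Z,  H_1 ≅ Z^2,  H_2 ≅ Z.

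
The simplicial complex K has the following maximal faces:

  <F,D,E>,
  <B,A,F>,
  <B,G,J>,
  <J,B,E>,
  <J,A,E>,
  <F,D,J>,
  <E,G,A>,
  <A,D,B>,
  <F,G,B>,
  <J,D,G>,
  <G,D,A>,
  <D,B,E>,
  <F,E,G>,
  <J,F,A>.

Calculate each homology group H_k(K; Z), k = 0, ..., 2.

Take the total order A < B < D < E < F < G < J on the vertex set. Then K (dimension 2) consists of the simplices:

  0-simplices (7): A, B, D, E, F, G, J
  1-simplices (21): AB, AD, AE, AF, AG, AJ, BD, BE, BF, BG, BJ, DE, DF, DG, DJ, EF, EG, EJ, FG, FJ, GJ
  2-simplices (14): ABD, ABF, ADG, AEG, AEJ, AFJ, BDE, BEJ, BFG, BGJ, DEF, DFJ, DGJ, EFG

so the chain groups are C_0 ≅ Z^7, C_1 ≅ Z^21, C_2 ≅ Z^14.

Boundary ∂_1: C_1 → C_0 sends each edge [p,q] (with p < q) to q − p. For instance
  ∂AE = E − A.
As a 7×21 matrix over Z this has rank 6, with invariant factors (1,1,1,1,1,1).

The boundary map ∂_2: C_2 → C_1 acts by ∂[p,q,r] = [q,r] − [p,r] + [p,q]. For instance
  ∂BGJ = GJ − BJ + BG,
  ∂DGJ = GJ − DJ + DG.
This gives a 21×14 integer matrix of rank 13; reducing to Smith normal form yields diagonal entries (1,1,1,1,1,1,1,1,1,1,1,1,1).

Now H_k = ker ∂_k / im ∂_{k+1}, so:

  H_0: rank C_0 − rank ∂_1 = 7 − 6 = 1, and the invariant factors of ∂_1 are all 1, so H_0 = Z.
  H_1: rank ker ∂_1 − rank ∂_2 = (21 − 6) − 13 = 2, and the invariant factors of ∂_2 are all 1, so H_1 = Z^2.
  H_2: rank ker ∂_2 − rank ∂_3 = (14 − 13) − 0 = 1, and there is no ∂_3, so H_2 = Z.

(K is a triangulation of the torus T^2.)

H_0 = Z,  H_1 = Z^2,  H_2 = Z.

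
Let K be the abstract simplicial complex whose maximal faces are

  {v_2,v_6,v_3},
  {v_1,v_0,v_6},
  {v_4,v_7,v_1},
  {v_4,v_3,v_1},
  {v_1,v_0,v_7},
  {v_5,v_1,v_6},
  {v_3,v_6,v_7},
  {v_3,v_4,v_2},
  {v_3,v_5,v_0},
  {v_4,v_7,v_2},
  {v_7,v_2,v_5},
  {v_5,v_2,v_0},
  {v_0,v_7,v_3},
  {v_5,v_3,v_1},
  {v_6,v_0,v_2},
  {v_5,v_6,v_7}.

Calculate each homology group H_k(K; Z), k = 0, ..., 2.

H_0 = Z,  H_1 = Z^2,  H_2 = Z.

Order the vertices as v_0 < v_1 < v_2 < v_3 < v_4 < v_5 < v_6 < v_7. Listing each simplex with vertices in this order, K has dimension 2 with simplices:

  0-simplices (8): [v_0], [v_1], [v_2], [v_3], [v_4], [v_5], [v_6], [v_7]
  1-simplices (24): (24 of them)
  2-simplices (16): (16 of them)

so the chain groups are C_0 ≅ Z^8, C_1 ≅ Z^24, C_2 ≅ Z^16.

Boundary ∂_1: C_1 → C_0 maps an edge to its endpoints' difference, ∂[p,q] = q − p. For instance
  ∂[v_3,v_6] = [v_6] − [v_3].
The 8×24 boundary matrix has rank 7 and Smith normal form diag(1,1,1,1,1,1,1).

Boundary ∂_2: C_2 → C_1 sends each 2-simplex [p,q,r] to [q,r] − [p,r] + [p,q]. For instance
  ∂[v_0,v_1,v_7] = [v_1,v_7] − [v_0,v_7] + [v_0,v_1],
  ∂[v_1,v_3,v_5] = [v_3,v_5] − [v_1,v_5] + [v_1,v_3].
The 24×16 boundary matrix has rank 15 and Smith normal form diag(1,1,1,1,1,1,1,1,1,1,1,1,1,1,1).

Now H_k = ker ∂_k / im ∂_{k+1}, so:

  H_0: rank C_0 − rank ∂_1 = 8 − 7 = 1, and the invariant factors of ∂_1 are all 1, so H_0 = Z.
  H_1: rank ker ∂_1 − rank ∂_2 = (24 − 7) − 15 = 2, and the invariant factors of ∂_2 are all 1, so H_1 = Z^2.
  H_2: rank ker ∂_2 − rank ∂_3 = (16 − 15) − 0 = 1, and there is no ∂_3, so H_2 = Z.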